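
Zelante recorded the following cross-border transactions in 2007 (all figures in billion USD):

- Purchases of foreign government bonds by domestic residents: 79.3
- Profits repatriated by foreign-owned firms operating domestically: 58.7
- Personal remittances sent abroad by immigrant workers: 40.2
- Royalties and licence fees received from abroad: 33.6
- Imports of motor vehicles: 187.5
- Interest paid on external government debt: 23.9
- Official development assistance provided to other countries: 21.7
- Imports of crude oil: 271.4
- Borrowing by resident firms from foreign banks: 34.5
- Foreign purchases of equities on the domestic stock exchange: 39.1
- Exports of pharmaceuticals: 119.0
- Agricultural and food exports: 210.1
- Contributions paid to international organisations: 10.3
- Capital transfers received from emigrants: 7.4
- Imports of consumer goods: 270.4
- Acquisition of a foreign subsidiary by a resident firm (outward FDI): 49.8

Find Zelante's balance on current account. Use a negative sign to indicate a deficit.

Goods: -187.5 + 210.1 - 270.4 - 271.4 + 119.0 = -400.2
Services: 33.6
Primary income: -23.9 - 58.7 = -82.6
Secondary income: -21.7 - 10.3 - 40.2 = -72.2
Current account = (-400.2) + 33.6 + (-82.6) + (-72.2) = -521.4
(Excluded from the current account — financial account: purchases of foreign government bonds by domestic residents 79.3, borrowing by resident firms from foreign banks 34.5, foreign purchases of equities on the domestic stock exchange 39.1, acquisition of a foreign subsidiary by a resident firm (outward FDI) 49.8; capital account: capital transfers received from emigrants 7.4.)

-521.4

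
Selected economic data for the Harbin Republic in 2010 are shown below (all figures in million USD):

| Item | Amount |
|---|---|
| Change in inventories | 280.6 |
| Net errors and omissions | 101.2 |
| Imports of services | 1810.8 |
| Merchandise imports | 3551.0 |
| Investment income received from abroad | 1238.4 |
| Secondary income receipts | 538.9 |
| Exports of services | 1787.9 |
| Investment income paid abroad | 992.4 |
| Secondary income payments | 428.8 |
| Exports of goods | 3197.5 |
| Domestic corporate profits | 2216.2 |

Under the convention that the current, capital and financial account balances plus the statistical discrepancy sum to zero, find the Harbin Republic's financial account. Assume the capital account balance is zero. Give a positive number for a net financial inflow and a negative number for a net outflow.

Goods balance = 3197.5 - 3551.0 = -353.5
Services balance = 1787.9 - 1810.8 = -22.9
Trade balance (goods + services) = -353.5 + (-22.9) = -376.4
Net primary income = 1238.4 - 992.4 = 246.0
Net secondary income = 538.9 - 428.8 = 110.1
Current account = -376.4 + 246.0 + 110.1 = -20.3
Financial account = -(-20.3 + 101.2) = -80.9

-80.9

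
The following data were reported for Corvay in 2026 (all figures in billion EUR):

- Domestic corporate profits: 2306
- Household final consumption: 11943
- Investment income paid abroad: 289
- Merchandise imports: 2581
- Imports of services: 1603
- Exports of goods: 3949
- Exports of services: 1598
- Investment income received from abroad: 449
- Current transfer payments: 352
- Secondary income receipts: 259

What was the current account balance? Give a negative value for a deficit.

Goods balance = 3949 - 2581 = 1368
Services balance = 1598 - 1603 = -5
Trade balance (goods + services) = 1368 + (-5) = 1363
Net primary income = 449 - 289 = 160
Net secondary income = 259 - 352 = -93
Current account = 1363 + 160 + (-93) = 1430

1430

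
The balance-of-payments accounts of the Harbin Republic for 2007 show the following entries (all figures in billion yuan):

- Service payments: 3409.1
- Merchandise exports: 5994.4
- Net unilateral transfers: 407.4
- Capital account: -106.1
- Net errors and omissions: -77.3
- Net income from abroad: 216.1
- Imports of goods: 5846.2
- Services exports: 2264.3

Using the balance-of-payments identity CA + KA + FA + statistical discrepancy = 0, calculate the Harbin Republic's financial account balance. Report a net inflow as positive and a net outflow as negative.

556.5

Goods balance = 5994.4 - 5846.2 = 148.2
Services balance = 2264.3 - 3409.1 = -1144.8
Trade balance (goods + services) = 148.2 + (-1144.8) = -996.6
Net primary income = 216.1
Net secondary income = 407.4
Current account = -996.6 + 216.1 + 407.4 = -373.1
Financial account = -(-373.1 + (-106.1) + (-77.3)) = 556.5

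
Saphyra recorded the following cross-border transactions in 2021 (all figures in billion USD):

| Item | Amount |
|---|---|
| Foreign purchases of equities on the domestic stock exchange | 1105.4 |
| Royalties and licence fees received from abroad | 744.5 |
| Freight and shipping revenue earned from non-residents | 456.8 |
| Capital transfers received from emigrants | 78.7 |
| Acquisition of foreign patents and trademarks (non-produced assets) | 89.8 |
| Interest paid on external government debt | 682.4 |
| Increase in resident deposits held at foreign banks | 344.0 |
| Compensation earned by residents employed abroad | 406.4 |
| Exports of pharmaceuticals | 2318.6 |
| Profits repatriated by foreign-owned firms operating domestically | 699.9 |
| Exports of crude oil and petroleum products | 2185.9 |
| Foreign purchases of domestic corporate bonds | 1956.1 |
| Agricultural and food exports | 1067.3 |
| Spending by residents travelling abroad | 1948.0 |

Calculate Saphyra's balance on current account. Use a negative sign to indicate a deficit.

Goods: 2185.9 + 2318.6 + 1067.3 = 5571.8
Services: 456.8 + 744.5 - 1948.0 = -746.7
Primary income: -699.9 - 682.4 + 406.4 = -975.9
Current account = 5571.8 + (-746.7) + (-975.9) = 3849.2
(Excluded from the current account — financial account: foreign purchases of equities on the domestic stock exchange 1105.4, increase in resident deposits held at foreign banks 344.0, foreign purchases of domestic corporate bonds 1956.1; capital account: capital transfers received from emigrants 78.7, acquisition of foreign patents and trademarks (non-produced assets) 89.8.)

3849.2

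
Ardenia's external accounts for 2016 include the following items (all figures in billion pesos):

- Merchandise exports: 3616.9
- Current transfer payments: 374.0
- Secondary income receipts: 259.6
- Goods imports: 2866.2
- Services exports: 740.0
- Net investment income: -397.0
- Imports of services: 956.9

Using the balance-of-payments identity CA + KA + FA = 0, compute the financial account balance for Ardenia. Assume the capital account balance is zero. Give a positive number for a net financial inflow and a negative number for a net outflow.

Goods balance = 3616.9 - 2866.2 = 750.7
Services balance = 740.0 - 956.9 = -216.9
Trade balance (goods + services) = 750.7 + (-216.9) = 533.8
Net primary income = -397.0
Net secondary income = 259.6 - 374.0 = -114.4
Current account = 533.8 + (-397.0) + (-114.4) = 22.4
Financial account = -(22.4) = -22.4

-22.4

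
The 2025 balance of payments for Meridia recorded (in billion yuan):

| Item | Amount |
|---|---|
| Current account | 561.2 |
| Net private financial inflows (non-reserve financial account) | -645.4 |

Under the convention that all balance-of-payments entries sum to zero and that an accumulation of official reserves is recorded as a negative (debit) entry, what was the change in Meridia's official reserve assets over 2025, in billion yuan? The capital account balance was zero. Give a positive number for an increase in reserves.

Official reserve transactions balance = -(561.2 + (-645.4)) = 84.2
An accumulation of reserves is recorded as a debit (negative entry), so the change in the stock of reserves is the negative of that balance.
Change in official reserves = -(84.2) = -84.2

-84.2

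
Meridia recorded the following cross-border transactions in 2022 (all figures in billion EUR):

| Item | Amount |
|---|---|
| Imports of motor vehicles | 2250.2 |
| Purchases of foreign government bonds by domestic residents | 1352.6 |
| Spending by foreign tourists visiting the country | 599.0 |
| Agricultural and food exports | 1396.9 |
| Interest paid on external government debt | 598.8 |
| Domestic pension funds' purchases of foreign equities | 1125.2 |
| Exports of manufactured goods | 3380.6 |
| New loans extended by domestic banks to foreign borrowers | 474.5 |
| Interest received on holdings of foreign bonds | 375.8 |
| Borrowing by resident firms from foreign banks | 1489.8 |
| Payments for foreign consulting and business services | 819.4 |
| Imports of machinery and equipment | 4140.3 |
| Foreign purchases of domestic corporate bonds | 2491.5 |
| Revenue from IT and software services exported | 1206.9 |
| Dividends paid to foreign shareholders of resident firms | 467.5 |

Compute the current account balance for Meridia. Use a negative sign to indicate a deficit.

-1317.0

Goods: 3380.6 - 2250.2 - 4140.3 + 1396.9 = -1613.0
Services: 599.0 - 819.4 + 1206.9 = 986.5
Primary income: -467.5 + 375.8 - 598.8 = -690.5
Current account = (-1613.0) + 986.5 + (-690.5) = -1317.0
(Excluded from the current account — financial account: purchases of foreign government bonds by domestic residents 1352.6, domestic pension funds' purchases of foreign equities 1125.2, new loans extended by domestic banks to foreign borrowers 474.5, borrowing by resident firms from foreign banks 1489.8, foreign purchases of domestic corporate bonds 2491.5.)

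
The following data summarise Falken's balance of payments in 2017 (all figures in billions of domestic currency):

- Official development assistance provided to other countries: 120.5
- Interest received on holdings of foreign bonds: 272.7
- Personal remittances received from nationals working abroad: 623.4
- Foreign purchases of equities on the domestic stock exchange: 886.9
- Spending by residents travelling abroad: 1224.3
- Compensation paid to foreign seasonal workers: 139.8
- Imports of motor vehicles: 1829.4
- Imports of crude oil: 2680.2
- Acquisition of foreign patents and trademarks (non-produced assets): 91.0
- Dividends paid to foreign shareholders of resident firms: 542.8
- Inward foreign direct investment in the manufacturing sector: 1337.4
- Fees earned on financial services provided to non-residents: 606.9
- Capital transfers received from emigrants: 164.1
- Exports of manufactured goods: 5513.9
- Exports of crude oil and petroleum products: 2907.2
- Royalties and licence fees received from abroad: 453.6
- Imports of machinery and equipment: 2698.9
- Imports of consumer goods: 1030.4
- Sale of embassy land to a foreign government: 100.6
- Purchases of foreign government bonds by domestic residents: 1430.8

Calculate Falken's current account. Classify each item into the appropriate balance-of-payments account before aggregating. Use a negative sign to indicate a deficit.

111.4

Goods: 5513.9 - 1829.4 - 1030.4 - 2680.2 + 2907.2 - 2698.9 = 182.2
Services: -1224.3 + 453.6 + 606.9 = -163.8
Primary income: 272.7 - 542.8 - 139.8 = -409.9
Secondary income: 623.4 - 120.5 = 502.9
Current account = 182.2 + (-163.8) + (-409.9) + 502.9 = 111.4
(Excluded from the current account — financial account: foreign purchases of equities on the domestic stock exchange 886.9, inward foreign direct investment in the manufacturing sector 1337.4, purchases of foreign government bonds by domestic residents 1430.8; capital account: acquisition of foreign patents and trademarks (non-produced assets) 91.0, capital transfers received from emigrants 164.1, sale of embassy land to a foreign government 100.6.)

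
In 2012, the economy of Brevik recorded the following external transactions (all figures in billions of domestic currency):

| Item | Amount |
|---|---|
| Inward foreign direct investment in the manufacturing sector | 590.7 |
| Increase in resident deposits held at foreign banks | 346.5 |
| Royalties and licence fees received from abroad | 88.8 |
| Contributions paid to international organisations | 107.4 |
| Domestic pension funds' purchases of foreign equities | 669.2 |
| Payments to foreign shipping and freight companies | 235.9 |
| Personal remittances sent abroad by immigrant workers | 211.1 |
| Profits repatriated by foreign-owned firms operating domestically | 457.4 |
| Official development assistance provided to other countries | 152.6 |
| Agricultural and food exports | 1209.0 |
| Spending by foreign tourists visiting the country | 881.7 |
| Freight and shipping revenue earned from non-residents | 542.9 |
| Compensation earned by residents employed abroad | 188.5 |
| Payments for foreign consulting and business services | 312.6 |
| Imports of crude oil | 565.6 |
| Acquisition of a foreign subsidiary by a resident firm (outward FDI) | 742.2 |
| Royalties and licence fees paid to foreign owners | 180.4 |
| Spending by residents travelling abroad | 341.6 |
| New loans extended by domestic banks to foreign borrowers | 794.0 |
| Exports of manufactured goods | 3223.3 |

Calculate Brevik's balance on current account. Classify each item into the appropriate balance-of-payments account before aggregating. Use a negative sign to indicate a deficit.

3569.6

Goods: -565.6 + 1209.0 + 3223.3 = 3866.7
Services: 542.9 + 881.7 - 235.9 - 312.6 - 180.4 + 88.8 - 341.6 = 442.9
Primary income: -457.4 + 188.5 = -268.9
Secondary income: -107.4 - 152.6 - 211.1 = -471.1
Current account = 3866.7 + 442.9 + (-268.9) + (-471.1) = 3569.6
(Excluded from the current account — financial account: inward foreign direct investment in the manufacturing sector 590.7, increase in resident deposits held at foreign banks 346.5, domestic pension funds' purchases of foreign equities 669.2, acquisition of a foreign subsidiary by a resident firm (outward FDI) 742.2, new loans extended by domestic banks to foreign borrowers 794.0.)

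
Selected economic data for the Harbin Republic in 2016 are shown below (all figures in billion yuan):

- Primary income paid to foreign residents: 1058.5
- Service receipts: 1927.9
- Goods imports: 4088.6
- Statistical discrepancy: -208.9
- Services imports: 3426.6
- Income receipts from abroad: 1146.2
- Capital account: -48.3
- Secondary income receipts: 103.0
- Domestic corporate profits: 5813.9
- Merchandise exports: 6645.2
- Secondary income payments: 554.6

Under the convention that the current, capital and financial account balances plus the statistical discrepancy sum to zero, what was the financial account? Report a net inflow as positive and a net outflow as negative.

-436.8

Goods balance = 6645.2 - 4088.6 = 2556.6
Services balance = 1927.9 - 3426.6 = -1498.7
Trade balance (goods + services) = 2556.6 + (-1498.7) = 1057.9
Net primary income = 1146.2 - 1058.5 = 87.7
Net secondary income = 103.0 - 554.6 = -451.6
Current account = 1057.9 + 87.7 + (-451.6) = 694.0
Financial account = -(694.0 + (-48.3) + (-208.9)) = -436.8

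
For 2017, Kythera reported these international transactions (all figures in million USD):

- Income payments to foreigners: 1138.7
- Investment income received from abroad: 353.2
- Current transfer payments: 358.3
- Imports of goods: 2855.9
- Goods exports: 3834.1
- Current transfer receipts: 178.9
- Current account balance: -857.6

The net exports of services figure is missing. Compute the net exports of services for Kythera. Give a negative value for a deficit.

Current account = goods balance + services balance + net primary income + net secondary income
Sum of the known components = 13.3
Net exports of services = CA - (known components) = -857.6 - 13.3 = -870.9

-870.9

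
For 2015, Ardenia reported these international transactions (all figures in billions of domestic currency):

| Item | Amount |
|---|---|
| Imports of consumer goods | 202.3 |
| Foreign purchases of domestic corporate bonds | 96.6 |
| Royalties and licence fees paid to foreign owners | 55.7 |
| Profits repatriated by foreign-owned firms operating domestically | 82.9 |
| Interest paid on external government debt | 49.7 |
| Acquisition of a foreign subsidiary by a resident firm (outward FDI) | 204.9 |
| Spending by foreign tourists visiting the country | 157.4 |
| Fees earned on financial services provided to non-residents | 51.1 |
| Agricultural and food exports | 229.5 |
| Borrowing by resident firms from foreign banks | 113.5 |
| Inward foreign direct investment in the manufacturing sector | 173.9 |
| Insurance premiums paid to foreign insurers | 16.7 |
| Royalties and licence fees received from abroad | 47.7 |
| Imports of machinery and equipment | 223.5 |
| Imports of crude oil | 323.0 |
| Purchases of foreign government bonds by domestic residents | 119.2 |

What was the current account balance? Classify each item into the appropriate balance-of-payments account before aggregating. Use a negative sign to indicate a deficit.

Goods: 229.5 - 223.5 - 323.0 - 202.3 = -519.3
Services: -16.7 + 157.4 - 55.7 + 47.7 + 51.1 = 183.8
Primary income: -82.9 - 49.7 = -132.6
Current account = (-519.3) + 183.8 + (-132.6) = -468.1
(Excluded from the current account — financial account: foreign purchases of domestic corporate bonds 96.6, acquisition of a foreign subsidiary by a resident firm (outward FDI) 204.9, borrowing by resident firms from foreign banks 113.5, inward foreign direct investment in the manufacturing sector 173.9, purchases of foreign government bonds by domestic residents 119.2.)

-468.1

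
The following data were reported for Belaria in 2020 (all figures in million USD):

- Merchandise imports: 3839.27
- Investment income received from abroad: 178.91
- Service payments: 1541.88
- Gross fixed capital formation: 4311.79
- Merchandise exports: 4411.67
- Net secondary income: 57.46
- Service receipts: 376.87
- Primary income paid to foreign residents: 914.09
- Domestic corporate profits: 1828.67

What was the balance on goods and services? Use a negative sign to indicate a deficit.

-592.61

Goods balance = 4411.67 - 3839.27 = 572.40
Services balance = 376.87 - 1541.88 = -1165.01
Trade balance (goods + services) = 572.40 + (-1165.01) = -592.61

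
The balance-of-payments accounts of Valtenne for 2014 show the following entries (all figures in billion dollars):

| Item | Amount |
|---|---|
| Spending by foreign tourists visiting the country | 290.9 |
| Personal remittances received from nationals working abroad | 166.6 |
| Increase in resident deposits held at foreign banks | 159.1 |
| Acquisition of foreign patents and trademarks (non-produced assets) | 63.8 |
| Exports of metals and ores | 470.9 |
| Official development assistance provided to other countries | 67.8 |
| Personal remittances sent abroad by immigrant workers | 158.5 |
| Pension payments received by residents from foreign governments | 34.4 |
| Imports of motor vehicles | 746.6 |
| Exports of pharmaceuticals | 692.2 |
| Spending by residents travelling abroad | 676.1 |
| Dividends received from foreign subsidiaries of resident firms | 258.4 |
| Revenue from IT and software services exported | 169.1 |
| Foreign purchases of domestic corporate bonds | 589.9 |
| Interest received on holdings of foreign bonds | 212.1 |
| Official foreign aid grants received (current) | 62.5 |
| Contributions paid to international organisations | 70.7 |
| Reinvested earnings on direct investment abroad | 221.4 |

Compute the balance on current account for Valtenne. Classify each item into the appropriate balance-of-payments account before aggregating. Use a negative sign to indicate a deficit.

Goods: 692.2 - 746.6 + 470.9 = 416.5
Services: 290.9 + 169.1 - 676.1 = -216.1
Primary income: 212.1 + 258.4 + 221.4 = 691.9
Secondary income: 62.5 + 34.4 - 70.7 + 166.6 - 67.8 - 158.5 = -33.5
Current account = 416.5 + (-216.1) + 691.9 + (-33.5) = 858.8
(Excluded from the current account — financial account: increase in resident deposits held at foreign banks 159.1, foreign purchases of domestic corporate bonds 589.9; capital account: acquisition of foreign patents and trademarks (non-produced assets) 63.8.)

858.8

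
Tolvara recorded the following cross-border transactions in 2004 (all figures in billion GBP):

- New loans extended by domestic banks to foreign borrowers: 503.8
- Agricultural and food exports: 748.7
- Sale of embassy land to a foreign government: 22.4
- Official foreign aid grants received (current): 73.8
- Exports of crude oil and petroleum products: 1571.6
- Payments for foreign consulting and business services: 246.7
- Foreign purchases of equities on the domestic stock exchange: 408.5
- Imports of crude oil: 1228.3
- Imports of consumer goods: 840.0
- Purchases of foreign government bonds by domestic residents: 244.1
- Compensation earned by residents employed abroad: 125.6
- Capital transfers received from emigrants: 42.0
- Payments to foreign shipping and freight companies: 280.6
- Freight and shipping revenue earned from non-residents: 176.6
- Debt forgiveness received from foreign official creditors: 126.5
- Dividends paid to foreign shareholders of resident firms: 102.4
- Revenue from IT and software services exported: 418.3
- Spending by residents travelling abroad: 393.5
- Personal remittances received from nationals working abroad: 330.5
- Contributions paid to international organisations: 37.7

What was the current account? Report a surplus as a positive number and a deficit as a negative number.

315.9

Goods: 1571.6 - 840.0 - 1228.3 + 748.7 = 252.0
Services: -393.5 + 418.3 - 246.7 - 280.6 + 176.6 = -325.9
Primary income: -102.4 + 125.6 = 23.2
Secondary income: 330.5 + 73.8 - 37.7 = 366.6
Current account = 252.0 + (-325.9) + 23.2 + 366.6 = 315.9
(Excluded from the current account — financial account: new loans extended by domestic banks to foreign borrowers 503.8, foreign purchases of equities on the domestic stock exchange 408.5, purchases of foreign government bonds by domestic residents 244.1; capital account: sale of embassy land to a foreign government 22.4, capital transfers received from emigrants 42.0, debt forgiveness received from foreign official creditors 126.5.)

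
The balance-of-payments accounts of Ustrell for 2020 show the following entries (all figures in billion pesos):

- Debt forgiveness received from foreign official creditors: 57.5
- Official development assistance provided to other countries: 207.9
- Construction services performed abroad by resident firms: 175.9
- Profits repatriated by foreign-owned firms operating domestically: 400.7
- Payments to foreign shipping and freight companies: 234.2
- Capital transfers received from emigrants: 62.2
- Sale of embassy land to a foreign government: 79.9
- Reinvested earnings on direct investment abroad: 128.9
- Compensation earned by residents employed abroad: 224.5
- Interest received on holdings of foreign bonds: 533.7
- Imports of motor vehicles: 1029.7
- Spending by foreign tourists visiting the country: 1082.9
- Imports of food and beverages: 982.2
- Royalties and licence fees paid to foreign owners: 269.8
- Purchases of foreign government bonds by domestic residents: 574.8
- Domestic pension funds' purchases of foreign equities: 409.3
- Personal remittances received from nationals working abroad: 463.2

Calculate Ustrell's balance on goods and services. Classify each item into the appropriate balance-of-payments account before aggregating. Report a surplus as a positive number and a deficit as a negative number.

-1257.1

Goods: -982.2 - 1029.7 = -2011.9
Services: 1082.9 + 175.9 - 234.2 - 269.8 = 754.8
Trade balance = -2011.9 + 754.8 = -1257.1
(Excluded from the trade balance — capital account: debt forgiveness received from foreign official creditors 57.5, capital transfers received from emigrants 62.2, sale of embassy land to a foreign government 79.9; secondary income: official development assistance provided to other countries 207.9, personal remittances received from nationals working abroad 463.2; primary income: profits repatriated by foreign-owned firms operating domestically 400.7, reinvested earnings on direct investment abroad 128.9, compensation earned by residents employed abroad 224.5, interest received on holdings of foreign bonds 533.7; financial account: purchases of foreign government bonds by domestic residents 574.8, domestic pension funds' purchases of foreign equities 409.3.)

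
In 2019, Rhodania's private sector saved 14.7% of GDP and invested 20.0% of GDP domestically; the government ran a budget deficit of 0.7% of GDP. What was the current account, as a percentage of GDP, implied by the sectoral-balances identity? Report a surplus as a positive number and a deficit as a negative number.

By the sectoral-balances identity, CA = (S_private - I) + (T - G).
Private balance = 14.7 - 20.0 = -5.3
Government balance (T - G) = -0.7
CA = -5.3 + (-0.7) = -6.0

-6.0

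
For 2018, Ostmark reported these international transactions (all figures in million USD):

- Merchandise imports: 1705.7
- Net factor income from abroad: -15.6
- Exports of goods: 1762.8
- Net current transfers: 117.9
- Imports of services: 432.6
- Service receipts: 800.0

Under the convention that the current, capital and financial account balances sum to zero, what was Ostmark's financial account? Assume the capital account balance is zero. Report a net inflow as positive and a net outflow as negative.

Goods balance = 1762.8 - 1705.7 = 57.1
Services balance = 800.0 - 432.6 = 367.4
Trade balance (goods + services) = 57.1 + 367.4 = 424.5
Net primary income = -15.6
Net secondary income = 117.9
Current account = 424.5 + (-15.6) + 117.9 = 526.8
Financial account = -(526.8) = -526.8

-526.8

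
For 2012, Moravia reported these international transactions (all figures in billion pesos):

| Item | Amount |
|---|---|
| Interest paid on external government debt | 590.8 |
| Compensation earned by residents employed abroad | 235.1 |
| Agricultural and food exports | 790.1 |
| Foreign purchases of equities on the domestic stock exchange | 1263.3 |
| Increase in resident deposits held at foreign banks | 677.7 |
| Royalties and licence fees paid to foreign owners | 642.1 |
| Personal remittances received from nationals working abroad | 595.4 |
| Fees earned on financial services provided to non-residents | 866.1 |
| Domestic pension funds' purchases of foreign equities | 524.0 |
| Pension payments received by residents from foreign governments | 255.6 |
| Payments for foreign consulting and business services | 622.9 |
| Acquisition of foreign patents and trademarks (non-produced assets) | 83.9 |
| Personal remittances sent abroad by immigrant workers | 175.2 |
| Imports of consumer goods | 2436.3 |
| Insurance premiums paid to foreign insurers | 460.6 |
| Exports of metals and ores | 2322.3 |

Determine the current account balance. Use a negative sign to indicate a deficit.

Goods: -2436.3 + 2322.3 + 790.1 = 676.1
Services: -642.1 - 622.9 + 866.1 - 460.6 = -859.5
Primary income: 235.1 - 590.8 = -355.7
Secondary income: 595.4 - 175.2 + 255.6 = 675.8
Current account = 676.1 + (-859.5) + (-355.7) + 675.8 = 136.7
(Excluded from the current account — financial account: foreign purchases of equities on the domestic stock exchange 1263.3, increase in resident deposits held at foreign banks 677.7, domestic pension funds' purchases of foreign equities 524.0; capital account: acquisition of foreign patents and trademarks (non-produced assets) 83.9.)

136.7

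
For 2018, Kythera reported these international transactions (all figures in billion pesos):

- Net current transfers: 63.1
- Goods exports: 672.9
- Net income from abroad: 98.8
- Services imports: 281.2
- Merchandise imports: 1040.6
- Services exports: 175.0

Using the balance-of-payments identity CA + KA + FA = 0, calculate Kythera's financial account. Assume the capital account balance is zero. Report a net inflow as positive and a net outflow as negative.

312.0

Goods balance = 672.9 - 1040.6 = -367.7
Services balance = 175.0 - 281.2 = -106.2
Trade balance (goods + services) = -367.7 + (-106.2) = -473.9
Net primary income = 98.8
Net secondary income = 63.1
Current account = -473.9 + 98.8 + 63.1 = -312.0
Financial account = -(-312.0) = 312.0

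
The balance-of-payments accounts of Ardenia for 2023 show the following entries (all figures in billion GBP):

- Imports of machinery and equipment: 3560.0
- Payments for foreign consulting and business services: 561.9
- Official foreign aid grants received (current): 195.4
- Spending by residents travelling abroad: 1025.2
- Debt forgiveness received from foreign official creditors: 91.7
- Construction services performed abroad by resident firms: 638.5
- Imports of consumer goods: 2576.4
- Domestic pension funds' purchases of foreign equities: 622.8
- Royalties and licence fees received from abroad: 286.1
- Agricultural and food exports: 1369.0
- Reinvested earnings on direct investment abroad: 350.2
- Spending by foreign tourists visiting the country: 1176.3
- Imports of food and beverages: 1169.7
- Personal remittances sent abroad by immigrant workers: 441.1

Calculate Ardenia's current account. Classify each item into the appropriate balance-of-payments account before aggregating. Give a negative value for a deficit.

Goods: 1369.0 - 1169.7 - 2576.4 - 3560.0 = -5937.1
Services: 638.5 - 1025.2 + 1176.3 - 561.9 + 286.1 = 513.8
Primary income: 350.2
Secondary income: -441.1 + 195.4 = -245.7
Current account = (-5937.1) + 513.8 + 350.2 + (-245.7) = -5318.8
(Excluded from the current account — capital account: debt forgiveness received from foreign official creditors 91.7; financial account: domestic pension funds' purchases of foreign equities 622.8.)

-5318.8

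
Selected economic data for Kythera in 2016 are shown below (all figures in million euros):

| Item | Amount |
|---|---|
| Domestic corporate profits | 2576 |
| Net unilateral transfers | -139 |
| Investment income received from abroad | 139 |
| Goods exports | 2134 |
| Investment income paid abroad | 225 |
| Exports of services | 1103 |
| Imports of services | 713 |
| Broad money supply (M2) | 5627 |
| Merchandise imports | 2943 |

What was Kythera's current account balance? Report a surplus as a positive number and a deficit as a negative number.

Goods balance = 2134 - 2943 = -809
Services balance = 1103 - 713 = 390
Trade balance (goods + services) = -809 + 390 = -419
Net primary income = 139 - 225 = -86
Net secondary income = -139
Current account = -419 + (-86) + (-139) = -644

-644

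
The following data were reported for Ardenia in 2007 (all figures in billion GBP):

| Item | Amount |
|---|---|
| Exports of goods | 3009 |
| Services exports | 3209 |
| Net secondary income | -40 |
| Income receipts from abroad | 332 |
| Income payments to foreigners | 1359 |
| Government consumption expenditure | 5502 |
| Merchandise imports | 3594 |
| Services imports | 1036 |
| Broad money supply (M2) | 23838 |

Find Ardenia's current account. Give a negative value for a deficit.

521

Goods balance = 3009 - 3594 = -585
Services balance = 3209 - 1036 = 2173
Trade balance (goods + services) = -585 + 2173 = 1588
Net primary income = 332 - 1359 = -1027
Net secondary income = -40
Current account = 1588 + (-1027) + (-40) = 521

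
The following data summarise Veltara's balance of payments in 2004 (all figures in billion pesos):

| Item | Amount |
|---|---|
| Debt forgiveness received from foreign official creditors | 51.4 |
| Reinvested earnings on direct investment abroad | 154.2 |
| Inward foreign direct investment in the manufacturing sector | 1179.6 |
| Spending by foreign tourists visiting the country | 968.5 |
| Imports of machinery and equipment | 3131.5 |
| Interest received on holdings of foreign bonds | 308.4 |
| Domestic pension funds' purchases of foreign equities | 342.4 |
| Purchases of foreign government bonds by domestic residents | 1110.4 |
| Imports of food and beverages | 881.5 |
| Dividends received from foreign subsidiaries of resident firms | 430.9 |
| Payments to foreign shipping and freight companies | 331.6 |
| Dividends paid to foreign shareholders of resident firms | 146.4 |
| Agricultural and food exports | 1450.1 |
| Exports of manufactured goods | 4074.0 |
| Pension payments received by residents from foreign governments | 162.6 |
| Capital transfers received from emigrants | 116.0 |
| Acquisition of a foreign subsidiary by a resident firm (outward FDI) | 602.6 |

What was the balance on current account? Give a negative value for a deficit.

Goods: 4074.0 - 881.5 + 1450.1 - 3131.5 = 1511.1
Services: 968.5 - 331.6 = 636.9
Primary income: 308.4 - 146.4 + 430.9 + 154.2 = 747.1
Secondary income: 162.6
Current account = 1511.1 + 636.9 + 747.1 + 162.6 = 3057.7
(Excluded from the current account — capital account: debt forgiveness received from foreign official creditors 51.4, capital transfers received from emigrants 116.0; financial account: inward foreign direct investment in the manufacturing sector 1179.6, domestic pension funds' purchases of foreign equities 342.4, purchases of foreign government bonds by domestic residents 1110.4, acquisition of a foreign subsidiary by a resident firm (outward FDI) 602.6.)

3057.7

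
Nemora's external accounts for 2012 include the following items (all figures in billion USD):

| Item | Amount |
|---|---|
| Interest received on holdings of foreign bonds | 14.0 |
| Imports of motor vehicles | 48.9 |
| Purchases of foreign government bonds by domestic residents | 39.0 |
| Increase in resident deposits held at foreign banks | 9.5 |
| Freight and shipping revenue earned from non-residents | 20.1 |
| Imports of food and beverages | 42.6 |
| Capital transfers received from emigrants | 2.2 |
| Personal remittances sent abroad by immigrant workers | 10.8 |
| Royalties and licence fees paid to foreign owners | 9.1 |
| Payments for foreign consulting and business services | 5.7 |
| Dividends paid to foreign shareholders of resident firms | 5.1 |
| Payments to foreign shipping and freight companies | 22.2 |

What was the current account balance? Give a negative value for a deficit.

Goods: -48.9 - 42.6 = -91.5
Services: -5.7 - 9.1 + 20.1 - 22.2 = -16.9
Primary income: -5.1 + 14.0 = 8.9
Secondary income: -10.8
Current account = (-91.5) + (-16.9) + 8.9 + (-10.8) = -110.3
(Excluded from the current account — financial account: purchases of foreign government bonds by domestic residents 39.0, increase in resident deposits held at foreign banks 9.5; capital account: capital transfers received from emigrants 2.2.)

-110.3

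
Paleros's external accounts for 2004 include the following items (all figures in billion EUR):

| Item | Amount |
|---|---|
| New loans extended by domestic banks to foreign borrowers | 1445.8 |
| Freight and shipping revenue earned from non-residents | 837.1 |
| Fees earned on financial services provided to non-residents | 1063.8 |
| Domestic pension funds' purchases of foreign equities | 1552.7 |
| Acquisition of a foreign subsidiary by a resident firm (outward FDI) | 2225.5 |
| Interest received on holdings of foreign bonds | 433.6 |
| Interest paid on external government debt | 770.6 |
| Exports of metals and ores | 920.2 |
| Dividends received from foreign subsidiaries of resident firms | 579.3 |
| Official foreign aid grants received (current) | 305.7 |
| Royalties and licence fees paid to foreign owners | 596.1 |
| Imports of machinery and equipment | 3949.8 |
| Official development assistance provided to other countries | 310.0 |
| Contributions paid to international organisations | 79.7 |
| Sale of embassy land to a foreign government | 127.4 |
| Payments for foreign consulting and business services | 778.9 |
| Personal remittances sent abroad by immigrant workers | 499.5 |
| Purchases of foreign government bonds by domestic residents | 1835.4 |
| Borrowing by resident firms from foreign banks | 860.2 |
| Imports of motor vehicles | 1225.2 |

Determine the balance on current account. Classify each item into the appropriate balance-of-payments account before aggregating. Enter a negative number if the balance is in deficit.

-4070.1

Goods: -1225.2 + 920.2 - 3949.8 = -4254.8
Services: 837.1 + 1063.8 - 778.9 - 596.1 = 525.9
Primary income: 579.3 + 433.6 - 770.6 = 242.3
Secondary income: 305.7 - 79.7 - 310.0 - 499.5 = -583.5
Current account = (-4254.8) + 525.9 + 242.3 + (-583.5) = -4070.1
(Excluded from the current account — financial account: new loans extended by domestic banks to foreign borrowers 1445.8, domestic pension funds' purchases of foreign equities 1552.7, acquisition of a foreign subsidiary by a resident firm (outward FDI) 2225.5, purchases of foreign government bonds by domestic residents 1835.4, borrowing by resident firms from foreign banks 860.2; capital account: sale of embassy land to a foreign government 127.4.)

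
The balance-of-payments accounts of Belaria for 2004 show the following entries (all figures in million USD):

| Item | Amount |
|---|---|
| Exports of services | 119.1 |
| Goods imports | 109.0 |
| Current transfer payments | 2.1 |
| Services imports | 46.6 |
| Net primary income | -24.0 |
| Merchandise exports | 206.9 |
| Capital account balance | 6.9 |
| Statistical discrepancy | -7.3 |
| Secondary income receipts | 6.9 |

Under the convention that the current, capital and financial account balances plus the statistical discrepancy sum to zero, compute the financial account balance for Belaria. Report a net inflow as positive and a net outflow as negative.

Goods balance = 206.9 - 109.0 = 97.9
Services balance = 119.1 - 46.6 = 72.5
Trade balance (goods + services) = 97.9 + 72.5 = 170.4
Net primary income = -24.0
Net secondary income = 6.9 - 2.1 = 4.8
Current account = 170.4 + (-24.0) + 4.8 = 151.2
Financial account = -(151.2 + 6.9 + (-7.3)) = -150.8

-150.8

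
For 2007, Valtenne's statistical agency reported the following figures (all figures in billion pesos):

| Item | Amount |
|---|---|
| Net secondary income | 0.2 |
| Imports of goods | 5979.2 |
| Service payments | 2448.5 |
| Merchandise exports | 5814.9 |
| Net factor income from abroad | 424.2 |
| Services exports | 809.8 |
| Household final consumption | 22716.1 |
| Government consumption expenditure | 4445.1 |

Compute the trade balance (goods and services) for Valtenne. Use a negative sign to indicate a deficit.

Goods balance = 5814.9 - 5979.2 = -164.3
Services balance = 809.8 - 2448.5 = -1638.7
Trade balance (goods + services) = -164.3 + (-1638.7) = -1803.0

-1803.0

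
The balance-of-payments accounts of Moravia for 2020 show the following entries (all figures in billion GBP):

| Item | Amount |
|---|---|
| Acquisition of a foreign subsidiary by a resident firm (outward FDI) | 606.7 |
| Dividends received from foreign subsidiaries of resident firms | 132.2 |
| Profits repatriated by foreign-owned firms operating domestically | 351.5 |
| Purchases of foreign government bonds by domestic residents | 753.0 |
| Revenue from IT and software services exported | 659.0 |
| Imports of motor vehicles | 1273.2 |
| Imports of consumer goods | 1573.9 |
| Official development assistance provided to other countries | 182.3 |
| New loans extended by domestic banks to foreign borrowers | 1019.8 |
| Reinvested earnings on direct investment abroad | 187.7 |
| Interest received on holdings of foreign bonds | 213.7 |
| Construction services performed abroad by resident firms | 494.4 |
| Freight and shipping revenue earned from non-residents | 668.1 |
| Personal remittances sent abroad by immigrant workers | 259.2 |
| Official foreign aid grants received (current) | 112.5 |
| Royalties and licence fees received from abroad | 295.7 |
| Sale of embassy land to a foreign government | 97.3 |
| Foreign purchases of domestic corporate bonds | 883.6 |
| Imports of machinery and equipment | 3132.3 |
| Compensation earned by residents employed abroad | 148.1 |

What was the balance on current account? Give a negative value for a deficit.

Goods: -3132.3 - 1573.9 - 1273.2 = -5979.4
Services: 494.4 + 659.0 + 668.1 + 295.7 = 2117.2
Primary income: 148.1 + 132.2 + 213.7 + 187.7 - 351.5 = 330.2
Secondary income: -182.3 - 259.2 + 112.5 = -329.0
Current account = (-5979.4) + 2117.2 + 330.2 + (-329.0) = -3861.0
(Excluded from the current account — financial account: acquisition of a foreign subsidiary by a resident firm (outward FDI) 606.7, purchases of foreign government bonds by domestic residents 753.0, new loans extended by domestic banks to foreign borrowers 1019.8, foreign purchases of domestic corporate bonds 883.6; capital account: sale of embassy land to a foreign government 97.3.)

-3861.0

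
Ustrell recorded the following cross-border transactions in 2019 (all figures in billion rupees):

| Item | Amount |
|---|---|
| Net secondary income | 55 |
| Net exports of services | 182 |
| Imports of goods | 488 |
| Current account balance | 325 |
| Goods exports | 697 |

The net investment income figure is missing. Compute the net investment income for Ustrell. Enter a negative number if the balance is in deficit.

Current account = goods balance + services balance + net primary income + net secondary income
Sum of the known components = 446
Net investment income = CA - (known components) = 325 - 446 = -121

-121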